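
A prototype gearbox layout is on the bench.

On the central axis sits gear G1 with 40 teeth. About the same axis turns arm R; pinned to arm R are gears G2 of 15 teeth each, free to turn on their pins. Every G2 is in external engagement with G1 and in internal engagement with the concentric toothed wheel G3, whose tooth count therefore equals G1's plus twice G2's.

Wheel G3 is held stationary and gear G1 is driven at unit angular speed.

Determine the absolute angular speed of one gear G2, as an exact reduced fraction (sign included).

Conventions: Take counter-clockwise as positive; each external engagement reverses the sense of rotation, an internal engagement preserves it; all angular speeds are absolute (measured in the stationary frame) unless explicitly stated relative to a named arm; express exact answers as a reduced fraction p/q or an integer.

planetary set (40T centre, 15T on arm, 70T internal) — Willis relation
ring teeth: 40 + 2·15 = 70
40(ω_sun−ω_arm) = −70(ω_ring−ω_arm),  ω_ring = 0, ω_sun = 1
40(1−ω_arm) = −70(0−ω_arm)  ⇒  110·ω_arm = 40  ⇒  ω_arm = 4/11
sun–planet mesh: 40·(1−4/11) = −15·(ω_p−ω_arm)  ⇒  ω_p−ω_arm = -56/33
ω_p = 4/11 − 56/33 = -4/3
exact speed ratio = -4/3

-4/3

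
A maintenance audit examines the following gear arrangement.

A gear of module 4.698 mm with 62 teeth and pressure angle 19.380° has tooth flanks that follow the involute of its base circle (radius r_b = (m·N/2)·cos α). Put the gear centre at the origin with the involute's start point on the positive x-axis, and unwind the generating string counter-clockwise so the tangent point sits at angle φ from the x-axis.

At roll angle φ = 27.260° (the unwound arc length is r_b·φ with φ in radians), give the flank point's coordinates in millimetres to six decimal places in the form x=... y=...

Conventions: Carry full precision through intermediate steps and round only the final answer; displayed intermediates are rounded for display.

single-mesh involute tooth geometry (62T wheel at module 4.698)
pitch radius r_p = m·N/2 = 4.698·62/2 = 145.638000
base radius r_b = r_p·cos α = 145.638000·cos 19.380° = 137.385939
roll angle φ = 27.260° = 0.47577675 rad
x = r_b·(cos φ + φ·sin φ) = 152.066561
y = r_b·(sin φ − φ·cos φ) = 4.821341

x=152.066561 y=4.821341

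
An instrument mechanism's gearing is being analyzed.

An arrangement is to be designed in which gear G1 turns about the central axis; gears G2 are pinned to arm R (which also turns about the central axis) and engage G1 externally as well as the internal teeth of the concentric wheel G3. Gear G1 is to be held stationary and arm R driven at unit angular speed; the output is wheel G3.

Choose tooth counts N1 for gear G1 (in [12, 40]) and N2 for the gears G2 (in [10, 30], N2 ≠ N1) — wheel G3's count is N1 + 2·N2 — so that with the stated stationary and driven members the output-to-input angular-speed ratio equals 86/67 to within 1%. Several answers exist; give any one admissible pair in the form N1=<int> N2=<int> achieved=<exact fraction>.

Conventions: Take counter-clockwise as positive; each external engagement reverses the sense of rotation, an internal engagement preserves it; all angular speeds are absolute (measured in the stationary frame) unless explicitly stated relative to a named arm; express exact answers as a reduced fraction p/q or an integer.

N1=19 N2=24 achieved=86/67

topology: planetary set — design target 86/67, arm = carrier (Willis)
Willis with ω_sun = 0: ω_ring/ω_arm = (N1+N3)/N3; set equal to 86/67  ⇒  N3/N1 = 1/(86/67 − 1) = 67/19
N3 = N1 + 2·N2  ⇒  N2/N1 = (N3/N1 − 1)/2 = (67/19 − 1)/2 = 24/19
smallest multiple with N1 ≥ 12 and N2 ≥ 10: k = 1  ⇒  N1 = 1·19 = 19, N2 = 1·24 = 24 (N1 ≤ 40, N2 ≤ 30, N2 ≠ N1 ✓), N3 = 19 + 2·24 = 67
check: (N1+N3)/N3 with N1 = 19, N3 = 67 gives 86/67; |achieved − target| = 0 ≤ 43/3350 ✓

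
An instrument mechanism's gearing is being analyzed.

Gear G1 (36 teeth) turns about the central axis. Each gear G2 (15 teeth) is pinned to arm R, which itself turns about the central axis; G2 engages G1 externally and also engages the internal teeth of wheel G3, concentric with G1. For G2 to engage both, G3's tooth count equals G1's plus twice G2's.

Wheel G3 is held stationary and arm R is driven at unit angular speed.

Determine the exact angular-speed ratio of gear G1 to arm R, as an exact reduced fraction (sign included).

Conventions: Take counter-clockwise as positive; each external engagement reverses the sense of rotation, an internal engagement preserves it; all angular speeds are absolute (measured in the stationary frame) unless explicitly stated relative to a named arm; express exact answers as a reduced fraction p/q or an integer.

17/6

planetary set (36T centre, 15T on arm, 66T internal) — Willis relation
ring teeth: 36 + 2·15 = 66
36(ω_sun−ω_arm) = −66(ω_ring−ω_arm),  ω_ring = 0, ω_arm = 1
ω_sun = 1 − (66/36)(0−1) = 17/6
ω_out/ω_in = 17/6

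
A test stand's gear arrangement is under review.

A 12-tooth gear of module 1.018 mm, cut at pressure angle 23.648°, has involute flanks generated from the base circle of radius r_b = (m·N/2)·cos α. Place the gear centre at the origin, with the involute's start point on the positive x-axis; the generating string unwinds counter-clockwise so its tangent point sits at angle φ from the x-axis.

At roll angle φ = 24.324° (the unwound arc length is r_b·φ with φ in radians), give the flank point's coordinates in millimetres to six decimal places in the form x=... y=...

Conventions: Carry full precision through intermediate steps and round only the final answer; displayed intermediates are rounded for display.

x=6.076801 y=0.140144

topology: single-mesh involute geometry — m = 1.018, N = 12
pitch radius r_p = m·N/2 = 1.018·12/2 = 6.108000
base radius r_b = r_p·cos α = 6.108000·cos 23.648° = 5.595093
roll angle φ = 24.324° = 0.42453389 rad
x = r_b·(cos φ + φ·sin φ) = 6.076801
y = r_b·(sin φ − φ·cos φ) = 0.140144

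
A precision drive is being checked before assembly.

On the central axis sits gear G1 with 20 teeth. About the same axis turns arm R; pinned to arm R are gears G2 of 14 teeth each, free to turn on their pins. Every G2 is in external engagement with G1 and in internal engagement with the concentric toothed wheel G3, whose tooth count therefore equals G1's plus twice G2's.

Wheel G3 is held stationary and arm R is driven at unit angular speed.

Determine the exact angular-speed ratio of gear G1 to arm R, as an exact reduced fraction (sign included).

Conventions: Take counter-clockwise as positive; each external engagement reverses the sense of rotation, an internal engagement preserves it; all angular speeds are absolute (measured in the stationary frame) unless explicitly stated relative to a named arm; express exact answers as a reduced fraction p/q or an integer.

topology: planetary set — G1 20T / G2 14T / G3 48T, arm = carrier (Willis)
ring teeth: 20 + 2·14 = 48
20(ω_sun−ω_arm) = −48(ω_ring−ω_arm),  ω_ring = 0, ω_arm = 1
ω_sun = 1 − (48/20)(0−1) = 17/5
ω_out/ω_in = 17/5

17/5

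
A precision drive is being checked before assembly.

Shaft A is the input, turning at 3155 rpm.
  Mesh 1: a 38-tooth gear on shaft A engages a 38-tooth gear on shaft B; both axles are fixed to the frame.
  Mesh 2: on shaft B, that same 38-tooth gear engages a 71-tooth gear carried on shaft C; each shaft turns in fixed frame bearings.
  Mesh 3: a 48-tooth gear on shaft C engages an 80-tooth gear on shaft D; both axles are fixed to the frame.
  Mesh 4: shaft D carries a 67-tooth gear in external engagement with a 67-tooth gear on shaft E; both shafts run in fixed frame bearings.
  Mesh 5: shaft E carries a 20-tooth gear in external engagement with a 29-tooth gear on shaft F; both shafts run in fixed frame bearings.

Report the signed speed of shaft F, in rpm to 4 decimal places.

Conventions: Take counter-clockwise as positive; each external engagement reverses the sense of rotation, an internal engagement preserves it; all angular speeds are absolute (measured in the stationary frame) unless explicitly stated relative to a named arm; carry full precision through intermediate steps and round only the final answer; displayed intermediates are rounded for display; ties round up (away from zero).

5-mesh fixed-axis compound train (all bearings frame-fixed)
mesh 1 [38T→38T]: ω = 3155.0000×38/38 = 3155.0000 rpm, sense flips to −
mesh 2 [38T→71T]: ω = 3155.0000×38/71 = 1688.5915 rpm, sense flips to +
mesh 3 [48T→80T]: ω = 1688.5915×48/80 = 1013.1549 rpm, sense flips to −
mesh 4 [67T→67T]: ω = 1013.1549×67/67 = 1013.1549 rpm, sense flips to +
mesh 5 [20T→29T]: ω = 1013.1549×20/29 = 698.7275 rpm, sense flips to −
signed output speed = -698.7275 rpm

-698.7275 rpm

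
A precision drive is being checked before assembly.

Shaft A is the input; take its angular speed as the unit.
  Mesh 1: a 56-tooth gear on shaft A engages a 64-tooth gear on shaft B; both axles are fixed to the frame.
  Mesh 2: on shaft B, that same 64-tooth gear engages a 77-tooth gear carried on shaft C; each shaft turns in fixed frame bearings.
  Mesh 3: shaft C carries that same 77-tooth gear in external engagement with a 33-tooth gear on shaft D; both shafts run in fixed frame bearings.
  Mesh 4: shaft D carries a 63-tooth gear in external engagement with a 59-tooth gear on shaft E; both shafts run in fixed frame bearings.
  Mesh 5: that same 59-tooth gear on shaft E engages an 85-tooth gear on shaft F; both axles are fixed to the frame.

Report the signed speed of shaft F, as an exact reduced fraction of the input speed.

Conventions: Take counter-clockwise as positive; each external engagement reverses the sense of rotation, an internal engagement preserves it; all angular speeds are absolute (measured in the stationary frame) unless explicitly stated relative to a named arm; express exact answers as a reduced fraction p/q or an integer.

-1176/935

5-mesh fixed-axis compound train (all bearings frame-fixed)
mesh 1 [56T→64T]: |ω|/ω_in = 1×56/64 = 7/8, sense flips to −
mesh 2 [64T→77T]: |ω|/ω_in = (7/8)×64/77 = 8/11, sense flips to +
mesh 3 [77T→33T]: |ω|/ω_in = (8/11)×77/33 = 56/33, sense flips to −
mesh 4 [63T→59T]: |ω|/ω_in = (56/33)×63/59 = 1176/649, sense flips to +
mesh 5 [59T→85T]: |ω|/ω_in = (1176/649)×59/85 = 1176/935, sense flips to −
signed output speed (× input speed) = -1176/935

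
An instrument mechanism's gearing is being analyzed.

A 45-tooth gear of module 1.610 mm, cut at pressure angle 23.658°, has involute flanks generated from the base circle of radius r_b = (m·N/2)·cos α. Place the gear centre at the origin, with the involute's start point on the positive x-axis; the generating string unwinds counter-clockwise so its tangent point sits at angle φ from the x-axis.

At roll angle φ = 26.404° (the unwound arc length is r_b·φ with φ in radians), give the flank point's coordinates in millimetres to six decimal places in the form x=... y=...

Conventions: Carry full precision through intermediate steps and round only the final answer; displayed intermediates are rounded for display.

x=36.518961 y=1.059625

class = single-mesh tooth geometry [base-circle involute, m = 1.610, 45T]
pitch radius r_p = m·N/2 = 1.610·45/2 = 36.225000
base radius r_b = r_p·cos α = 36.225000·cos 23.658° = 33.180542
roll angle φ = 26.404° = 0.46083674 rad
x = r_b·(cos φ + φ·sin φ) = 36.518961
y = r_b·(sin φ − φ·cos φ) = 1.059625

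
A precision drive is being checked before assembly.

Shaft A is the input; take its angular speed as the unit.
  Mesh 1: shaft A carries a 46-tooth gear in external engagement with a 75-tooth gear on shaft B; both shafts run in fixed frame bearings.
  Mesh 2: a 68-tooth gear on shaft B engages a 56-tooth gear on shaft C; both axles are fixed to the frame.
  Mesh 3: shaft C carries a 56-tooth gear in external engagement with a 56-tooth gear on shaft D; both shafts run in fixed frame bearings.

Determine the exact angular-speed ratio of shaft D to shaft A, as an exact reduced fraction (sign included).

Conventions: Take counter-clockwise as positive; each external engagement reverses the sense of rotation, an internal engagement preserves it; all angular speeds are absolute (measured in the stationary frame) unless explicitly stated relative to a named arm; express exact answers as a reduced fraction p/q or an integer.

-391/525

class = fixed-axis compound train [3 meshes; 3 ratios multiply, 3 sense flips]
mesh 1 [46T→75T]: running ratio 46/75, sense −
mesh 2 [68T→56T]: running ratio 391/525, sense +
mesh 3 [56T→56T]: running ratio 391/525, sense −
ω_out/ω_in = -391/525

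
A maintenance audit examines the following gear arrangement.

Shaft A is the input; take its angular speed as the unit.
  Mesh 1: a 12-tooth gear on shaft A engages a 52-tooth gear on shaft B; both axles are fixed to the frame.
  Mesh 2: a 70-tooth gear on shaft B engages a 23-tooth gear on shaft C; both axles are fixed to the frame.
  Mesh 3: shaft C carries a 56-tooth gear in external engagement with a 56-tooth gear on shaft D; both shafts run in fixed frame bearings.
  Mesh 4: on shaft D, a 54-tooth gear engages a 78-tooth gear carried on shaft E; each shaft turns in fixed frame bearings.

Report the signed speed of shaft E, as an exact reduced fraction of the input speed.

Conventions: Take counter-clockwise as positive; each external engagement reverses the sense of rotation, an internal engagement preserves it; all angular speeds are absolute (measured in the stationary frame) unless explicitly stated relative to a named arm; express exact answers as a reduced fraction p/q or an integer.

1890/3887

4-mesh fixed-axis compound train (all bearings frame-fixed)
mesh 1 [12T→52T]: |ω|/ω_in = 1×12/52 = 3/13, sense flips to −
mesh 2 [70T→23T]: |ω|/ω_in = (3/13)×70/23 = 210/299, sense flips to +
mesh 3 [56T→56T]: |ω|/ω_in = (210/299)×56/56 = 210/299, sense flips to −
mesh 4 [54T→78T]: |ω|/ω_in = (210/299)×54/78 = 1890/3887, sense flips to +
signed output speed (× input speed) = 1890/3887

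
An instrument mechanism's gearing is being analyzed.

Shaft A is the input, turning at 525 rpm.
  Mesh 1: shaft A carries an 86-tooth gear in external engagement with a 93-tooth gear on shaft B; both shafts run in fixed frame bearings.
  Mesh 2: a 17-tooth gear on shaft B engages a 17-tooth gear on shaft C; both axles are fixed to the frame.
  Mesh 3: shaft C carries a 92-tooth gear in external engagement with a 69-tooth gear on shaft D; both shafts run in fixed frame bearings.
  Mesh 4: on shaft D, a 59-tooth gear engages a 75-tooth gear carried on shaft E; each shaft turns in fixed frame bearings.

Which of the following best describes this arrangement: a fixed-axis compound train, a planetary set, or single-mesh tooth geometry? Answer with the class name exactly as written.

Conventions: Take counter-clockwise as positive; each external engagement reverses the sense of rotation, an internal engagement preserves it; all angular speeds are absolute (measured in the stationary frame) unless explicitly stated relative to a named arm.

fixed-axis compound train

4-mesh fixed-axis compound train (all bearings frame-fixed)
classification: fixed-axis compound train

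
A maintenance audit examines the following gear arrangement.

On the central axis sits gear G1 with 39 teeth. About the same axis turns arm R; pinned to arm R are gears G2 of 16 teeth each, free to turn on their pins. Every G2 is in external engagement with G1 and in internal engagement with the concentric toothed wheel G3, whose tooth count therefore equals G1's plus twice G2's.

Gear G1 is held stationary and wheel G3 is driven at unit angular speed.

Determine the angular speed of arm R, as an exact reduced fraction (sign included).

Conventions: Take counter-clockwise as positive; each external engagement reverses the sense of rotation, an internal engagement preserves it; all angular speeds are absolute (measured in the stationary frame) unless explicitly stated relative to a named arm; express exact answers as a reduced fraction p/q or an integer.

recognized (axles ride arm R): planetary set, 39/16/71 teeth
ring teeth: 39 + 2·16 = 71
39(ω_sun−ω_arm) = −71(ω_ring−ω_arm),  ω_sun = 0, ω_ring = 1
39(0−ω_arm) = −71(1−ω_arm)  ⇒  110·ω_arm = 71  ⇒  ω_arm = 71/110
exact speed ratio = 71/110

71/110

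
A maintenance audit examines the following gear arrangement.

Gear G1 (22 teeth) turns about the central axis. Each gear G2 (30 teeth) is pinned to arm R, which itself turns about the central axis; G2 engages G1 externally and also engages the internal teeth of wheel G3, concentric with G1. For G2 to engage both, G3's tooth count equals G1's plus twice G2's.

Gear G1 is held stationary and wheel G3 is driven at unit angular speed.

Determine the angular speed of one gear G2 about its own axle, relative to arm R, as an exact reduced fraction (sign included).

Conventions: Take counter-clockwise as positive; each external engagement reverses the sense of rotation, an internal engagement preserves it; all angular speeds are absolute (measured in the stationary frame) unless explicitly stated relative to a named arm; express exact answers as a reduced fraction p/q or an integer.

451/780

topology: planetary set — G1 22T / G2 30T / G3 82T, arm = carrier (Willis)
ring teeth: 22 + 2·30 = 82
22(ω_sun−ω_arm) = −82(ω_ring−ω_arm),  ω_sun = 0, ω_ring = 1
22(0−ω_arm) = −82(1−ω_arm)  ⇒  104·ω_arm = 82  ⇒  ω_arm = 41/52
sun–planet mesh: 22·(0−41/52) = −30·(ω_p−ω_arm)  ⇒  ω_p−ω_arm = 451/780
exact speed ratio = 451/780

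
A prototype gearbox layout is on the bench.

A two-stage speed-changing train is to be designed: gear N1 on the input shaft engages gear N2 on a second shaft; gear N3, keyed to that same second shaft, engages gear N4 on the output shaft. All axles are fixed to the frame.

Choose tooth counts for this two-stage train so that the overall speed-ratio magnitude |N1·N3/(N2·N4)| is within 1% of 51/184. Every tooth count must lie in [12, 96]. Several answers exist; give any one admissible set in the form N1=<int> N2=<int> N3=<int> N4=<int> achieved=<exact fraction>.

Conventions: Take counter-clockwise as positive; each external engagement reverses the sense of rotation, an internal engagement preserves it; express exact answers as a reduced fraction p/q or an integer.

N1=12 N2=16 N3=17 N4=46 achieved=51/184

topology: fixed-axis compound train — 2 stages, target 51/184
target = 51/184 in lowest terms: an exact hit needs N1·N3 = k·51 and N2·N4 = k·184 for one integer k, every count in [12, 96]; additionally prefer no 1:1 stage (N1 ≠ N2, N3 ≠ N4)
k = 1…3: no 1:1-free in-range split of k·51 and k·184 into factor pairs; take k = 4
k = 4: N1·N3 = 204 = 12·17, N2·N4 = 736 = 16·46
achieved = 12·17/(16·46) = 51/184; |achieved − target| = 0 ≤ 51/18400 ✓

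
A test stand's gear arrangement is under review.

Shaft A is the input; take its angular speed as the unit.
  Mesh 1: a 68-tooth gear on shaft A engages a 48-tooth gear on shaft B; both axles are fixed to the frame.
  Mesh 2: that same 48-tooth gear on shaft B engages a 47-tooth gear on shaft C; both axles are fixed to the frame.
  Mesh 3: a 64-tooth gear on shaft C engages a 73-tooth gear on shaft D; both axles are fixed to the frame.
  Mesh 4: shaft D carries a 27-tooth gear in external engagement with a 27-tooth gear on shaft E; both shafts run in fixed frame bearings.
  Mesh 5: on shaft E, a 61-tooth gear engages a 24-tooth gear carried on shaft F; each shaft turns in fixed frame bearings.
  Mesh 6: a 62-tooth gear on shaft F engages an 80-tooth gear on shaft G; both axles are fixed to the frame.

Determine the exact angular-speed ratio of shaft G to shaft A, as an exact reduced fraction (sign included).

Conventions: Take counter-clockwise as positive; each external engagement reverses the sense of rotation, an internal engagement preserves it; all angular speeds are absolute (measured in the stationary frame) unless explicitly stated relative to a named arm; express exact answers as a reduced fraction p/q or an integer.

128588/51465

class = fixed-axis compound train [6 meshes; 6 ratios multiply, 6 sense flips]
mesh 1 [68T→48T]: running ratio 17/12, sense −
mesh 2 [48T→47T]: running ratio 68/47, sense +
mesh 3 [64T→73T]: running ratio 4352/3431, sense −
mesh 4 [27T→27T]: running ratio 4352/3431, sense +
mesh 5 [61T→24T]: running ratio 33184/10293, sense −
mesh 6 [62T→80T]: running ratio 128588/51465, sense +
ω_out/ω_in = 128588/51465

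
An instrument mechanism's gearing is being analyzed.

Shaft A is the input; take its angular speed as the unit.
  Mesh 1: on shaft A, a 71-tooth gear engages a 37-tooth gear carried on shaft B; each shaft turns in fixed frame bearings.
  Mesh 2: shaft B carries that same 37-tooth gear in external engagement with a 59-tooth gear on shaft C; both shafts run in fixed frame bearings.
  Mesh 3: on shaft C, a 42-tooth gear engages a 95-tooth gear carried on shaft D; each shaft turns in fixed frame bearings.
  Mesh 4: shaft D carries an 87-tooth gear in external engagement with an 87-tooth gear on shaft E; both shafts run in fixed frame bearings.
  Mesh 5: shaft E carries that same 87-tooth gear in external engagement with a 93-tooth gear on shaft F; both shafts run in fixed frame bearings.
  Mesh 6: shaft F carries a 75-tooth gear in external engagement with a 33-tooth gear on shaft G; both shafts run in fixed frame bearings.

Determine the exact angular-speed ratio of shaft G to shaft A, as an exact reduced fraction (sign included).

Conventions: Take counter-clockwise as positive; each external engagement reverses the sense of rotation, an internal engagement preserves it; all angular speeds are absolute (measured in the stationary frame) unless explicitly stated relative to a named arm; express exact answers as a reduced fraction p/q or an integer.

432390/382261

class = fixed-axis compound train [6 meshes; 6 ratios multiply, 6 sense flips]
mesh 1 [71T→37T]: running ratio 71/37, sense −
mesh 2 [37T→59T]: running ratio 71/59, sense +
mesh 3 [42T→95T]: running ratio 2982/5605, sense −
mesh 4 [87T→87T]: running ratio 2982/5605, sense +
mesh 5 [87T→93T]: running ratio 86478/173755, sense −
mesh 6 [75T→33T]: running ratio 432390/382261, sense +
ω_out/ω_in = 432390/382261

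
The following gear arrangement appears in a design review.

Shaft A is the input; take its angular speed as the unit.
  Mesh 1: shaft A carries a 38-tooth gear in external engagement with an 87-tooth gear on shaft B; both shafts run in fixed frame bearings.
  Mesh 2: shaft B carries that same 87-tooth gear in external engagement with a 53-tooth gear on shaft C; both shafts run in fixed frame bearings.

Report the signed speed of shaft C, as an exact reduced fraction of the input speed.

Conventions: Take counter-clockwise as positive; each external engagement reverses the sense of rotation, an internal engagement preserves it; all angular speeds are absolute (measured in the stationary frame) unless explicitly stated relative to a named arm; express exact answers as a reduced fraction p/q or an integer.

2-mesh fixed-axis compound train (all bearings frame-fixed)
mesh 1 [38T→87T]: |ω|/ω_in = 1×38/87 = 38/87, sense flips to −
mesh 2 [87T→53T]: |ω|/ω_in = (38/87)×87/53 = 38/53, sense flips to +
signed output speed (× input speed) = 38/53

38/53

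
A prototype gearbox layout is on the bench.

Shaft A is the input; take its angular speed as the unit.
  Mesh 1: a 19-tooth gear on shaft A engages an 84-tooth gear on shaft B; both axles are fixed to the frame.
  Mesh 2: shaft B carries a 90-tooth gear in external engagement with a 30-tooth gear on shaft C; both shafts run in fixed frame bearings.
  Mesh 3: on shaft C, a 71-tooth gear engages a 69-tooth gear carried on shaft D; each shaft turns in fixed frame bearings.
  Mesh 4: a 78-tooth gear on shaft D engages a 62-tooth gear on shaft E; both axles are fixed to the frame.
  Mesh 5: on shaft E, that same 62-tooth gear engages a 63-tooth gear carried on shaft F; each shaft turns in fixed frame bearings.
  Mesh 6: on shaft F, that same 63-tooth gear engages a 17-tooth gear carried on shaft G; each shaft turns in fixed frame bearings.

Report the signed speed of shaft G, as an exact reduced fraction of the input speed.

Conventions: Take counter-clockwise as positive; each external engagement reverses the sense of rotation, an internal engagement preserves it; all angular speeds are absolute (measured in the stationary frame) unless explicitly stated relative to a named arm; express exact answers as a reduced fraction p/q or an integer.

6-mesh fixed-axis compound train (all bearings frame-fixed)
mesh 1 [19T→84T]: |ω|/ω_in = 1×19/84 = 19/84, sense flips to −
mesh 2 [90T→30T]: |ω|/ω_in = (19/84)×90/30 = 19/28, sense flips to +
mesh 3 [71T→69T]: |ω|/ω_in = (19/28)×71/69 = 1349/1932, sense flips to −
mesh 4 [78T→62T]: |ω|/ω_in = (1349/1932)×78/62 = 17537/19964, sense flips to +
mesh 5 [62T→63T]: |ω|/ω_in = (17537/19964)×62/63 = 17537/20286, sense flips to −
mesh 6 [63T→17T]: |ω|/ω_in = (17537/20286)×63/17 = 17537/5474, sense flips to +
signed output speed (× input speed) = 17537/5474

17537/5474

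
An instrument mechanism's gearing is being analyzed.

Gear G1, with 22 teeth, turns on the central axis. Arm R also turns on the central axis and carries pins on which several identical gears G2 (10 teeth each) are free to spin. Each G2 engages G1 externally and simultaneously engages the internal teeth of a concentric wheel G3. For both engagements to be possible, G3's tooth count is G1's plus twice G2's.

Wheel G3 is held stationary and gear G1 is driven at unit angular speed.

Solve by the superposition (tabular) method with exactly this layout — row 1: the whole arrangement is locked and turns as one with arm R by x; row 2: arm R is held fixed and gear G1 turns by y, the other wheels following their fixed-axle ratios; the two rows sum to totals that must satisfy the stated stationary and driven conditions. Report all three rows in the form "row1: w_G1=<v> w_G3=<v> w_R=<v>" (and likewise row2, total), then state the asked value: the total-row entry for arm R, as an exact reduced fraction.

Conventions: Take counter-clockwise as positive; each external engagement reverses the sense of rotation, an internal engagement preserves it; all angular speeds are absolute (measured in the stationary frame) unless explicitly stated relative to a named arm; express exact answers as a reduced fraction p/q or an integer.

topology: planetary set — G1 22T / G2 10T / G3 42T, arm = carrier (Willis)
superposition row 1 [locked train]: every member turns x
row 2 (arm held, sun turns y): ω_ring = −(22/42)·y, ω_arm = 0
boundary: total ω_ring = x − (22/42)·y = 0 and total ω_sun = x + y = 1  ⇒  y = 21/32, x = 11/32
row 2 ring = −(22/42)·21/32 = -11/32
totals (row 1 + row 2): sun 11/32 + 21/32 = 1, ring 11/32 + (-11/32) = 0, arm 11/32 + 0 = 11/32
asked cell (total, arm) = 11/32

row1: w_G1=11/32 w_G3=11/32 w_R=11/32
row2: w_G1=21/32 w_G3=-11/32 w_R=0
total: w_G1=1 w_G3=0 w_R=11/32
asked value: 11/32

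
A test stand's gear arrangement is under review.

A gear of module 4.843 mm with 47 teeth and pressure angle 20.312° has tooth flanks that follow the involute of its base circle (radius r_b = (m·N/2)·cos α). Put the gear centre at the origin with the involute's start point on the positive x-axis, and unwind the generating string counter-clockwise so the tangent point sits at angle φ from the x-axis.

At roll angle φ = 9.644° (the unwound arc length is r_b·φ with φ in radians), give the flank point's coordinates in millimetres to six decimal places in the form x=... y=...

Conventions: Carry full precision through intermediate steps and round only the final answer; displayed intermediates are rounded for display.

x=108.234601 y=0.169181

recognized (one wheel, involute flank): single-mesh tooth geometry, m = 4.843, N = 47
pitch radius r_p = m·N/2 = 4.843·47/2 = 113.810500
base radius r_b = r_p·cos α = 113.810500·cos 20.312° = 106.733337
roll angle φ = 9.644° = 0.16831955 rad
x = r_b·(cos φ + φ·sin φ) = 108.234601
y = r_b·(sin φ − φ·cos φ) = 0.169181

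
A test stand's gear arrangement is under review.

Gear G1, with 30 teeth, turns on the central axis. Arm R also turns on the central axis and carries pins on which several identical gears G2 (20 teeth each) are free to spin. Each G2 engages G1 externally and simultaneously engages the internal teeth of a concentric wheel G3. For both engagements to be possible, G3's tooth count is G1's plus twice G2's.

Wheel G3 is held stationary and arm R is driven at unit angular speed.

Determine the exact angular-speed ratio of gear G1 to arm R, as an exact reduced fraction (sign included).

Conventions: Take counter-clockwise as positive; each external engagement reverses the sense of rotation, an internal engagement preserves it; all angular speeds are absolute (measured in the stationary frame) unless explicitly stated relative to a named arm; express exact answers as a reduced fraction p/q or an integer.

10/3

planetary set (30T centre, 20T on arm, 70T internal) — Willis relation
ring teeth: 30 + 2·20 = 70
30(ω_sun−ω_arm) = −70(ω_ring−ω_arm),  ω_ring = 0, ω_arm = 1
ω_sun = 1 − (70/30)(0−1) = 10/3
ω_out/ω_in = 10/3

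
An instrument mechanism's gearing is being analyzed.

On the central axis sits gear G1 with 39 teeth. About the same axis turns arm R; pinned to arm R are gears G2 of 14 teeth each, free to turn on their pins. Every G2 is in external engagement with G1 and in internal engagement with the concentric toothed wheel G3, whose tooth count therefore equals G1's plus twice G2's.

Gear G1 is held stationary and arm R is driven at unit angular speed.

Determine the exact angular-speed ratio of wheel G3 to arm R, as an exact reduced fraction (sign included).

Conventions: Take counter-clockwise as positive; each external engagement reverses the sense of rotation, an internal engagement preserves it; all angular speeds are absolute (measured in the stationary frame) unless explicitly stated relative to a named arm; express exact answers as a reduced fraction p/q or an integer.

106/67

recognized (axles ride arm R): planetary set, 39/14/67 teeth
ring teeth: 39 + 2·14 = 67
39(ω_sun−ω_arm) = −67(ω_ring−ω_arm),  ω_sun = 0, ω_arm = 1
ω_ring = 1 − (39/67)(0−1) = 106/67
ω_out/ω_in = 106/67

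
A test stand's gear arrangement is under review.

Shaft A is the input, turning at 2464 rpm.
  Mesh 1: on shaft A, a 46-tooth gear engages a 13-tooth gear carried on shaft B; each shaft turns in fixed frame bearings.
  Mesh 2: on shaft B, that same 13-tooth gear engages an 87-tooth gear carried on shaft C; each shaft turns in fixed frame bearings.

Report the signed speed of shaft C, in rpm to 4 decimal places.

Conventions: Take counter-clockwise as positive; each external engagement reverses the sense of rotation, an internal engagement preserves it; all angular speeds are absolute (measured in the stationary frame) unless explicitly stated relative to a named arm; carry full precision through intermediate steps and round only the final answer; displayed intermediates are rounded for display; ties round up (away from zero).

topology: fixed-axis compound train — 2 meshes, A→C
mesh 1 [46T→13T]: ω = 2464.0000×46/13 = 8718.7692 rpm, sense flips to −
mesh 2 [13T→87T]: ω = 8718.7692×13/87 = 1302.8046 rpm, sense flips to +
signed output speed = +1302.8046 rpm

+1302.8046 rpm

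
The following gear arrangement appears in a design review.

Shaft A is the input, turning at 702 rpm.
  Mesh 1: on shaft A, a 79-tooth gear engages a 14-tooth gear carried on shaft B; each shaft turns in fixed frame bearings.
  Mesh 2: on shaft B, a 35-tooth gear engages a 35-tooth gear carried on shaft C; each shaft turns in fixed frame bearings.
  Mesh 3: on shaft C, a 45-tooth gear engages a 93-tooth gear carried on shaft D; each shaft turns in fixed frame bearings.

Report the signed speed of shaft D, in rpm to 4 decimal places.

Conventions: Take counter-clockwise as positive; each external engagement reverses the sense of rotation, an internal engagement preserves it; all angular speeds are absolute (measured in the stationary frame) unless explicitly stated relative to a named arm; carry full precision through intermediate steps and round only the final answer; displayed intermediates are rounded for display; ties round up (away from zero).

class = fixed-axis compound train [3 meshes; 3 ratios multiply, 3 sense flips]
mesh 1 [79T→14T]: ω = 702.0000×79/14 = 3961.2857 rpm, sense flips to −
mesh 2 [35T→35T]: ω = 3961.2857×35/35 = 3961.2857 rpm, sense flips to +
mesh 3 [45T→93T]: ω = 3961.2857×45/93 = 1916.7512 rpm, sense flips to −
signed output speed = -1916.7512 rpm

-1916.7512 rpm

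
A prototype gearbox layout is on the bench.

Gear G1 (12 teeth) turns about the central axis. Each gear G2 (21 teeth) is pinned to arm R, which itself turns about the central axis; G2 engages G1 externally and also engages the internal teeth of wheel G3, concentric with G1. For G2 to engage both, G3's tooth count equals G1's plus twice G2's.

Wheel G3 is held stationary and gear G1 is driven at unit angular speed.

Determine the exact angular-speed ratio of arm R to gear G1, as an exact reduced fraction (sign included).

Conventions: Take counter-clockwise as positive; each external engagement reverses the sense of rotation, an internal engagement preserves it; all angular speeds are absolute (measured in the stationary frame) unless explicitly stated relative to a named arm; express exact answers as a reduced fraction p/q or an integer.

recognized (axles ride arm R): planetary set, 12/21/54 teeth
ring teeth: 12 + 2·21 = 54
12(ω_sun−ω_arm) = −54(ω_ring−ω_arm),  ω_ring = 0, ω_sun = 1
12(1−ω_arm) = −54(0−ω_arm)  ⇒  66·ω_arm = 12  ⇒  ω_arm = 2/11
ω_out/ω_in = 2/11

2/11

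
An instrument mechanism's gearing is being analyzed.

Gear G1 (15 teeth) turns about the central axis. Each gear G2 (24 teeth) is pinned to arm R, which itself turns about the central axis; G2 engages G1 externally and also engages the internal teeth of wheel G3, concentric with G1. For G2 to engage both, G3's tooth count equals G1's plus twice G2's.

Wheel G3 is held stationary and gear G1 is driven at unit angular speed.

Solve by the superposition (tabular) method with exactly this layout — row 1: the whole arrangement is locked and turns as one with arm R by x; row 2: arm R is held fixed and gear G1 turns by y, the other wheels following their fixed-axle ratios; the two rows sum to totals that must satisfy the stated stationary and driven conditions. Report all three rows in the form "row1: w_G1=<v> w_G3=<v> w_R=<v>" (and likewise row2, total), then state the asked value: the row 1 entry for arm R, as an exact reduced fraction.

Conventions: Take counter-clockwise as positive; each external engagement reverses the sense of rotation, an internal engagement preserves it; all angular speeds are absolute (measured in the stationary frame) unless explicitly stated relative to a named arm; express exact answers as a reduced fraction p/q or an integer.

topology: planetary set — G1 15T / G2 24T / G3 63T, arm = carrier (Willis)
superposition row 1 [locked train]: every member turns x
row 2 — arm fixed, fixed-axis ratios: sun y, ring −(15/63)·y, arm 0
boundary: total ω_ring = x − (15/63)·y = 0 and total ω_sun = x + y = 1  ⇒  y = 21/26, x = 5/26
row 2 ring = −(15/63)·21/26 = -5/26
totals (row 1 + row 2): sun 5/26 + 21/26 = 1, ring 5/26 + (-5/26) = 0, arm 5/26 + 0 = 5/26
asked cell (row1, arm) = 5/26

row1: w_G1=5/26 w_G3=5/26 w_R=5/26
row2: w_G1=21/26 w_G3=-5/26 w_R=0
total: w_G1=1 w_G3=0 w_R=5/26
asked value: 5/26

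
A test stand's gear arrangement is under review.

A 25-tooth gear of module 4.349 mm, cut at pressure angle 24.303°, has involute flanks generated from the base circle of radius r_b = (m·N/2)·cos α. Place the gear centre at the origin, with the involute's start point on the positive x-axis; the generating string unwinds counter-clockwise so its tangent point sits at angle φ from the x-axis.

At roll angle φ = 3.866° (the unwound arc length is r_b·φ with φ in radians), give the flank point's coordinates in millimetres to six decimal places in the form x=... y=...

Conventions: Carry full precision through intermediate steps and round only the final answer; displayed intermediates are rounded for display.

recognized (one wheel, involute flank): single-mesh tooth geometry, m = 4.349, N = 25
pitch radius r_p = m·N/2 = 4.349·25/2 = 54.362500
base radius r_b = r_p·cos α = 54.362500·cos 24.303° = 49.544989
roll angle φ = 3.866° = 0.06747443 rad
x = r_b·(cos φ + φ·sin φ) = 49.657645
y = r_b·(sin φ − φ·cos φ) = 0.005071

x=49.657645 y=0.005071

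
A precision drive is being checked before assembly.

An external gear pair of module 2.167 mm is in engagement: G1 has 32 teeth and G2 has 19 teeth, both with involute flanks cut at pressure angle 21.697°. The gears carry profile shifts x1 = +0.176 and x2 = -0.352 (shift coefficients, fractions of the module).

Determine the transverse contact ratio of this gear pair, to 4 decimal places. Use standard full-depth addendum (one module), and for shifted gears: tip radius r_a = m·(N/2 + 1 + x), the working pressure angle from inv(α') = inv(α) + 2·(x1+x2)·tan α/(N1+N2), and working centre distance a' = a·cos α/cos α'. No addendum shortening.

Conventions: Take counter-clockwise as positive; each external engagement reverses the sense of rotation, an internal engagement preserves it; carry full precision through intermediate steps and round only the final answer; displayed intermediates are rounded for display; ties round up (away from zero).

class = single-mesh tooth geometry [involute pair 32T × 19T, m = 2.167]
base radii: r_b1 = 32.215556, r_b2 = 19.127986
tip radii: r_a1 = 37.220392, r_a2 = 21.990716
inv(α') = inv(21.697°) + 2·(+0.176-0.352)·tan α/(32+19) = 0.01645739  ⇒  α' = 20.64851°
a' = a·cos α / cos α' = 55.2585·cos 21.697°/cos 20.64851° = 54.868203
action lengths: √(r_a1²−r_b1²) = 18.641769, √(r_a2²−r_b2²) = 10.849504
base pitch p_b = π·m·cos α = 6.325510
CR = (18.641769 + 10.849504 − 54.868203·sin 20.64851°)/6.325510 = 1.603488
contact ratio ≈ 1.6035

1.6035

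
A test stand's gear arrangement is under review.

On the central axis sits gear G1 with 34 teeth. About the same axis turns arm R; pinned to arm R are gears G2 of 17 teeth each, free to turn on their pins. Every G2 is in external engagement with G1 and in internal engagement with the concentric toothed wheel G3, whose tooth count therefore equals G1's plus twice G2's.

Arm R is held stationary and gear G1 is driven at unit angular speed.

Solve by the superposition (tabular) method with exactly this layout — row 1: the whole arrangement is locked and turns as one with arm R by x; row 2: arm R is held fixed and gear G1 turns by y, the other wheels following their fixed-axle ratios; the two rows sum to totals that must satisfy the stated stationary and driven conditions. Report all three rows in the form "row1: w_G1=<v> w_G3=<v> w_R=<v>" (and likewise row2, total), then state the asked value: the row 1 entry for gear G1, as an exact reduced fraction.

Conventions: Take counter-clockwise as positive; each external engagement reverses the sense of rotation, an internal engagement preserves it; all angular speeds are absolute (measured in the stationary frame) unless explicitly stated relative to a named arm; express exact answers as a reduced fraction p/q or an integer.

row1: w_G1=0 w_G3=0 w_R=0
row2: w_G1=1 w_G3=-1/2 w_R=0
total: w_G1=1 w_G3=-1/2 w_R=0
asked value: 0

recognized (axles ride arm R): planetary set, 34/17/68 teeth
row 1 — lock + rotate with arm: ω_sun = ω_ring = ω_arm = x
superposition row 2 [arm held]: sun y, ring −(34/68)·y, arm 0
boundary: total ω_arm = x = 0 and total ω_sun = x + y = 1  ⇒  y = 1, x = 0
row 2 ring = −(34/68)·1 = -1/2
totals (row 1 + row 2): sun 0 + 1 = 1, ring 0 + (-1/2) = -1/2, arm 0 + 0 = 0
asked cell (row1, sun) = 0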